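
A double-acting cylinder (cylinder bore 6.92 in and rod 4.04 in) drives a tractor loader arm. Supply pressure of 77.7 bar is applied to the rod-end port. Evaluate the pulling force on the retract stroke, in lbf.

F ≈ 27900 lbf

Rod-side annular area A_ann = π/4 × (6.92² − 4.04²) = 24.79 in^2
On retraction the pressure acts on the annular area (bore minus rod).
F = P × A_ann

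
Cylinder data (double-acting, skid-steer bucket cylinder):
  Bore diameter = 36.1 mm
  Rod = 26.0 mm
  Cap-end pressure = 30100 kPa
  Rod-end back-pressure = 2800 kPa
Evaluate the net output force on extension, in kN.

Cap-side area A_cap = π/4 × (36.1 mm)² = 1024 mm^2
Rod-side annular area A_ann = π/4 × (36.1² − 26.0²) = 492.6 mm^2
Net thrust = P_cap·A_cap − P_rod·A_ann = 30.81 kN − 1.379 kN

F ≈ 29.4 kN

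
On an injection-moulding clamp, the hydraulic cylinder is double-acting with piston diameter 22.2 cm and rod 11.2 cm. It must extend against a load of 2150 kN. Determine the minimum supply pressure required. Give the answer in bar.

Cap-side area A_cap = π/4 × (22.2 cm)² = 387.1 cm^2
P = F / A = 2150 kN / A

P ≈ 555 bar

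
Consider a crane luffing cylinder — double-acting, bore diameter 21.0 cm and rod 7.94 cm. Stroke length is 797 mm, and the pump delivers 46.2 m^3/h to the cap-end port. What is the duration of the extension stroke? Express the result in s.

Cap-side area A_cap = π/4 × (21.0 cm)² = 346.4 cm^2
Swept volume V = A × L; t = V / Q = A·L / Q

t ≈ 2.15 s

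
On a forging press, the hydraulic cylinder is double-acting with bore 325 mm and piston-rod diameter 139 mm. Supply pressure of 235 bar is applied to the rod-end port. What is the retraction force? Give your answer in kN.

F ≈ 1590 kN

Rod-side annular area A_ann = π/4 × (325² − 139²) = 67780 mm^2
On retraction the pressure acts on the annular area (bore minus rod).
F = P × A_ann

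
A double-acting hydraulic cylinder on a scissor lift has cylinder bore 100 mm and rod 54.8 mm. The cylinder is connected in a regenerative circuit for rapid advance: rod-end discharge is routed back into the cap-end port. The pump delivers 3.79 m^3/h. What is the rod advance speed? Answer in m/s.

In regeneration the rod-end outflow joins the pump flow into the cap end, so the net volume the pump must supply per unit advance equals the rod cross-section area.
Rod cross-section A_rod = π/4 × (54.8 mm)² = 2359 mm^2
v = Q_pump / A_rod

v ≈ 0.446 m/s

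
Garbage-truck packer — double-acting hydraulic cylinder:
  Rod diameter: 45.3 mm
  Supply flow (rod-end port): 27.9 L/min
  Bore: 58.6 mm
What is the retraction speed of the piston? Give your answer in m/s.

Rod-side annular area A_ann = π/4 × (58.6² − 45.3²) = 1085 mm^2
Flow into the rod-end port fills the annular volume.
v = Q / A

v ≈ 0.428 m/s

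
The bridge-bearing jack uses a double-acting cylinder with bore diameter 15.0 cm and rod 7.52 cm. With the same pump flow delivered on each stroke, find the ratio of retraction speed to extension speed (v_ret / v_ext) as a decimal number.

v_ret/v_ext ≈ 1.34

Cap-side area A_cap = π/4 × (15.0 cm)² = 176.7 cm^2
Rod-side annular area A_ann = π/4 × (15.0² − 7.52²) = 132.3 cm^2
For equal Q, v ∝ 1/A, so v_ret/v_ext = A_cap/A_ann.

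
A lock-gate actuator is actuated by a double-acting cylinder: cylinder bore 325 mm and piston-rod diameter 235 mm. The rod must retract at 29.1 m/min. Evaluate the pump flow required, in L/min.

Rod-side annular area A_ann = π/4 × (325² − 235²) = 39580 mm^2
Q = A × v

Q ≈ 1150 L/min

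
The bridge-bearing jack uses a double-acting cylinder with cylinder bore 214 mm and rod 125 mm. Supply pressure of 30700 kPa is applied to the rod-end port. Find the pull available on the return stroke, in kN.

Rod-side annular area A_ann = π/4 × (214² − 125²) = 23700 mm^2
On retraction the pressure acts on the annular area (bore minus rod).
F = P × A_ann

F ≈ 727 kN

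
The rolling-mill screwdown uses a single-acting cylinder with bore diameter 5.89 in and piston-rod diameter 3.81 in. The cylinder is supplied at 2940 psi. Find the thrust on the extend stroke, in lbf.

Cap-side area A_cap = π/4 × (5.89 in)² = 27.25 in^2
F = P × A_cap = 2940 psi × A_cap

F ≈ 80100 lbf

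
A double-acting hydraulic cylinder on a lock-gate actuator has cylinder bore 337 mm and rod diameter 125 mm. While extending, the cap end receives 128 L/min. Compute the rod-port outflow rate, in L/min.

Q_out ≈ 110 L/min

Cap-side area A_cap = π/4 × (337 mm)² = 89200 mm^2
Rod-side annular area A_ann = π/4 × (337² − 125²) = 76930 mm^2
Piston speed v = Q_in/A_cap; rod-end outflow Q_out = v × A_ann = Q_in × A_ann/A_cap.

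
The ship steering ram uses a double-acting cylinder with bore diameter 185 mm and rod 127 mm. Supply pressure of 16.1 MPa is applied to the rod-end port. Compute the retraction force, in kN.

Rod-side annular area A_ann = π/4 × (185² − 127²) = 14210 mm^2
On retraction the pressure acts on the annular area (bore minus rod).
F = P × A_ann

F ≈ 229 kN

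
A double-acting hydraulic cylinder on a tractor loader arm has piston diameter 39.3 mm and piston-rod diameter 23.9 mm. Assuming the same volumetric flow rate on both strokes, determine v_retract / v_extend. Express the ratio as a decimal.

v_ret/v_ext ≈ 1.59

Cap-side area A_cap = π/4 × (39.3 mm)² = 1213 mm^2
Rod-side annular area A_ann = π/4 × (39.3² − 23.9²) = 764.4 mm^2
For equal Q, v ∝ 1/A, so v_ret/v_ext = A_cap/A_ann.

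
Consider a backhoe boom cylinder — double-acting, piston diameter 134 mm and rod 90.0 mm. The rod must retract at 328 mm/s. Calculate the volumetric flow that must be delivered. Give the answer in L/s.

Rod-side annular area A_ann = π/4 × (134² − 90.0²) = 7741 mm^2
Q = A × v

Q ≈ 2.54 L/s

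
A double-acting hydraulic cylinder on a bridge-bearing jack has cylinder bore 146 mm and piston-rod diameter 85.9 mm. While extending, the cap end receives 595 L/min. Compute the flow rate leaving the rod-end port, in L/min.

Cap-side area A_cap = π/4 × (146 mm)² = 16740 mm^2
Rod-side annular area A_ann = π/4 × (146² − 85.9²) = 10950 mm^2
Piston speed v = Q_in/A_cap; rod-end outflow Q_out = v × A_ann = Q_in × A_ann/A_cap.

Q_out ≈ 389 L/min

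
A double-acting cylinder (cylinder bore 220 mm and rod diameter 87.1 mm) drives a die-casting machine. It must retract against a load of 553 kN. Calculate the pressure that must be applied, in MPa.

P ≈ 17.3 MPa

Rod-side annular area A_ann = π/4 × (220² − 87.1²) = 32050 mm^2
Retraction: pressure acts on the annular area.
P = F / A = 553 kN / A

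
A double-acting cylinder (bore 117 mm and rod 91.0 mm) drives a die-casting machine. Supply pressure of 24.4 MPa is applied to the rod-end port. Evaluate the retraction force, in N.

F ≈ 1.04e5 N

Rod-side annular area A_ann = π/4 × (117² − 91.0²) = 4247 mm^2
On retraction the pressure acts on the annular area (bore minus rod).
F = P × A_ann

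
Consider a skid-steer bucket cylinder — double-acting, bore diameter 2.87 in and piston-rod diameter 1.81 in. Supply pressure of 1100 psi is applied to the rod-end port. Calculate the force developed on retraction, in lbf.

Rod-side annular area A_ann = π/4 × (2.87² − 1.81²) = 3.896 in^2
On retraction the pressure acts on the annular area (bore minus rod).
F = P × A_ann

F ≈ 4290 lbf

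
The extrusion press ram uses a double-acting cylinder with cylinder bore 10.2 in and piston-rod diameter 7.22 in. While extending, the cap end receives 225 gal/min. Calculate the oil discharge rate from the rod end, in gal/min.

Cap-side area A_cap = π/4 × (10.2 in)² = 81.71 in^2
Rod-side annular area A_ann = π/4 × (10.2² − 7.22²) = 40.77 in^2
Piston speed v = Q_in/A_cap; rod-end outflow Q_out = v × A_ann = Q_in × A_ann/A_cap.

Q_out ≈ 112 gal/min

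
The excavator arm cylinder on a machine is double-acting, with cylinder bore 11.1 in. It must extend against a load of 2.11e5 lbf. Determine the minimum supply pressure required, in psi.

P ≈ 2180 psi

Cap-side area A_cap = π/4 × (11.1 in)² = 96.77 in^2
P = F / A = 2.11e5 lbf / A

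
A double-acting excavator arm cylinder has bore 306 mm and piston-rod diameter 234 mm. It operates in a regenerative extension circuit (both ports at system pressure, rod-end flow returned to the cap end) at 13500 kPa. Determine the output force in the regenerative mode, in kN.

With equal pressure on both faces, forces on the annular region cancel; the net push is pressure × rod cross-section.
Rod cross-section A_rod = π/4 × (234 mm)² = 43010 mm^2
F = P × A_rod

F ≈ 581 kN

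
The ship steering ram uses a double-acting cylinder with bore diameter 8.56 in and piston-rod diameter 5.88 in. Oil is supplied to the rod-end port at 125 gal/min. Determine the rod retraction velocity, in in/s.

v ≈ 15.8 in/s

Rod-side annular area A_ann = π/4 × (8.56² − 5.88²) = 30.39 in^2
Flow into the rod-end port fills the annular volume.
v = Q / A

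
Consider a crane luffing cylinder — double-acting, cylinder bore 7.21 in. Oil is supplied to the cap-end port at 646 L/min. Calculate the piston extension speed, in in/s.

v ≈ 16.1 in/s

Cap-side area A_cap = π/4 × (7.21 in)² = 40.83 in^2
v = Q / A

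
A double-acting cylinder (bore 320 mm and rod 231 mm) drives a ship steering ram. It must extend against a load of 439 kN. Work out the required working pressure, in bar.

P ≈ 54.6 bar

Cap-side area A_cap = π/4 × (320 mm)² = 80420 mm^2
P = F / A = 439 kN / A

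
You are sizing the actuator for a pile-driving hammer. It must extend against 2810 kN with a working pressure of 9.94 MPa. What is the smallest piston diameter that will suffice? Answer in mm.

Extension force acts on the full piston face: F = P × (π/4)D².
D = √(4F / (πP)) = √(4 × 2810 kN / (π × 9.94 MPa))

D ≈ 600 mm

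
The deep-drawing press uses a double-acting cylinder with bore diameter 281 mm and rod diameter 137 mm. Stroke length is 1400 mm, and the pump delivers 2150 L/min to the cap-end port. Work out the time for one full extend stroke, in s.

Cap-side area A_cap = π/4 × (281 mm)² = 62020 mm^2
Swept volume V = A × L; t = V / Q = A·L / Q

t ≈ 2.42 s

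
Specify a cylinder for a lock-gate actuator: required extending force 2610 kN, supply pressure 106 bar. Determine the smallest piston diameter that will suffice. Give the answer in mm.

D ≈ 560 mm

Extension force acts on the full piston face: F = P × (π/4)D².
D = √(4F / (πP)) = √(4 × 2610 kN / (π × 106 bar))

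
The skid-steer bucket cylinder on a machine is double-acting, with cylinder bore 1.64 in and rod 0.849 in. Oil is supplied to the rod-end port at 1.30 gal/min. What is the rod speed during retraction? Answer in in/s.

v ≈ 3.24 in/s

Rod-side annular area A_ann = π/4 × (1.64² − 0.849²) = 1.546 in^2
Flow into the rod-end port fills the annular volume.
v = Q / A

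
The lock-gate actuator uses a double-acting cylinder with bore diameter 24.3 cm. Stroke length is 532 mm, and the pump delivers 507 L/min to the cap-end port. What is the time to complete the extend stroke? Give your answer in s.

Cap-side area A_cap = π/4 × (24.3 cm)² = 463.8 cm^2
Swept volume V = A × L; t = V / Q = A·L / Q

t ≈ 2.92 s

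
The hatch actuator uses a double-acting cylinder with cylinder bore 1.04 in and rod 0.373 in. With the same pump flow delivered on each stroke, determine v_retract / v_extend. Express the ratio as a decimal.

Cap-side area A_cap = π/4 × (1.04 in)² = 0.8495 in^2
Rod-side annular area A_ann = π/4 × (1.04² − 0.373²) = 0.7402 in^2
For equal Q, v ∝ 1/A, so v_ret/v_ext = A_cap/A_ann.

v_ret/v_ext ≈ 1.15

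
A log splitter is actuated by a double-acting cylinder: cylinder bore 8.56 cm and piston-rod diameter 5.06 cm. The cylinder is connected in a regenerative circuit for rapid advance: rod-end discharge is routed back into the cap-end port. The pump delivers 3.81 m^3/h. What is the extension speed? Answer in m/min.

In regeneration the rod-end outflow joins the pump flow into the cap end, so the net volume the pump must supply per unit advance equals the rod cross-section area.
Rod cross-section A_rod = π/4 × (5.06 cm)² = 20.11 cm^2
v = Q_pump / A_rod

v ≈ 31.6 m/min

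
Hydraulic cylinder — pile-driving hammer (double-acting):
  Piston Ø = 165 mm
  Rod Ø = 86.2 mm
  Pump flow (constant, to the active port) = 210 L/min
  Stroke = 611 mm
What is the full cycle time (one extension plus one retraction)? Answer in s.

Cap-side area A_cap = π/4 × (165 mm)² = 21380 mm^2
Rod-side annular area A_ann = π/4 × (165² − 86.2²) = 15550 mm^2
t_ext = A_cap·L/Q = 3.733 s
t_ret = A_ann·L/Q = 2.714 s
t_cycle = t_ext + t_ret

t ≈ 6.45 s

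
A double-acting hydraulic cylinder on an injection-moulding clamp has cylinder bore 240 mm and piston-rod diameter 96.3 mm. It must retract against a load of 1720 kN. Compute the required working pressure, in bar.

P ≈ 453 bar

Rod-side annular area A_ann = π/4 × (240² − 96.3²) = 37960 mm^2
Retraction: pressure acts on the annular area.
P = F / A = 1720 kN / A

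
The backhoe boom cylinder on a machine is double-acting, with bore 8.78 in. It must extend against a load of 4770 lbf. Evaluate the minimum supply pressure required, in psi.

P ≈ 78.8 psi

Cap-side area A_cap = π/4 × (8.78 in)² = 60.55 in^2
P = F / A = 4770 lbf / A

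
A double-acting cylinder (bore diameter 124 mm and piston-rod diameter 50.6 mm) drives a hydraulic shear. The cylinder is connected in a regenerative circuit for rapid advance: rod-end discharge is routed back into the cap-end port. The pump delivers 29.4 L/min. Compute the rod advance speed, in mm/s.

In regeneration the rod-end outflow joins the pump flow into the cap end, so the net volume the pump must supply per unit advance equals the rod cross-section area.
Rod cross-section A_rod = π/4 × (50.6 mm)² = 2011 mm^2
v = Q_pump / A_rod

v ≈ 244 mm/s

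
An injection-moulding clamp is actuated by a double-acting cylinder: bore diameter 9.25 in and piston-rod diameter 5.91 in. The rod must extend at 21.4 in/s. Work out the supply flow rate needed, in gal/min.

Cap-side area A_cap = π/4 × (9.25 in)² = 67.20 in^2
Q = A × v

Q ≈ 374 gal/min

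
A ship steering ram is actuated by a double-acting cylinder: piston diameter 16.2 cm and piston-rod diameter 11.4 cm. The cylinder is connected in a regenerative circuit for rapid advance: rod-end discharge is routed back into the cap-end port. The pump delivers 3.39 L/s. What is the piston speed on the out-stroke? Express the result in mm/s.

v ≈ 332 mm/s

In regeneration the rod-end outflow joins the pump flow into the cap end, so the net volume the pump must supply per unit advance equals the rod cross-section area.
Rod cross-section A_rod = π/4 × (11.4 cm)² = 102.1 cm^2
v = Q_pump / A_rod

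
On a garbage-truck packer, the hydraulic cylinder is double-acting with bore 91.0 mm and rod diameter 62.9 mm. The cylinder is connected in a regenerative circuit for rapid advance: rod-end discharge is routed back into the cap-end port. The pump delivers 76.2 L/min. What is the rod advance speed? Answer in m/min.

In regeneration the rod-end outflow joins the pump flow into the cap end, so the net volume the pump must supply per unit advance equals the rod cross-section area.
Rod cross-section A_rod = π/4 × (62.9 mm)² = 3107 mm^2
v = Q_pump / A_rod

v ≈ 24.5 m/min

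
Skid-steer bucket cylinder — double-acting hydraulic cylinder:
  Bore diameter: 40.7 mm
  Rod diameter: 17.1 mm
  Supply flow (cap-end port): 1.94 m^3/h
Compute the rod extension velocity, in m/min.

Cap-side area A_cap = π/4 × (40.7 mm)² = 1301 mm^2
v = Q / A

v ≈ 24.9 m/min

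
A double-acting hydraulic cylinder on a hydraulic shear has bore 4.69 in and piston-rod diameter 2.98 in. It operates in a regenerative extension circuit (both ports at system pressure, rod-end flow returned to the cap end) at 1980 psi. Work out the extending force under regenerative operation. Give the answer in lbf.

With equal pressure on both faces, forces on the annular region cancel; the net push is pressure × rod cross-section.
Rod cross-section A_rod = π/4 × (2.98 in)² = 6.975 in^2
F = P × A_rod

F ≈ 13800 lbf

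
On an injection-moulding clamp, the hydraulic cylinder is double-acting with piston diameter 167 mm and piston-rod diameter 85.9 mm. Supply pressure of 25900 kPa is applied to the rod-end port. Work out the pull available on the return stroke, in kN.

F ≈ 417 kN

Rod-side annular area A_ann = π/4 × (167² − 85.9²) = 16110 mm^2
On retraction the pressure acts on the annular area (bore minus rod).
F = P × A_ann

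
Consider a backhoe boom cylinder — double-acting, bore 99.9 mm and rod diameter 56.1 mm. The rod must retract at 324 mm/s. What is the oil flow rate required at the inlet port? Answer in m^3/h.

Rod-side annular area A_ann = π/4 × (99.9² − 56.1²) = 5366 mm^2
Q = A × v

Q ≈ 6.26 m^3/h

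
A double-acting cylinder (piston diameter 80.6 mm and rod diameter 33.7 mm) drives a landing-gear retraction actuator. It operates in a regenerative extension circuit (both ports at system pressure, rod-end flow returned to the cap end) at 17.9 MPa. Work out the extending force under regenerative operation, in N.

F ≈ 16000 N

With equal pressure on both faces, forces on the annular region cancel; the net push is pressure × rod cross-section.
Rod cross-section A_rod = π/4 × (33.7 mm)² = 892.0 mm^2
F = P × A_rod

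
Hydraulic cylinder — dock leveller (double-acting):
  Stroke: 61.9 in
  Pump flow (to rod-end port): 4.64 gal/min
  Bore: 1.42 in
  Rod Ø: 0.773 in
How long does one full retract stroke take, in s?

Rod-side annular area A_ann = π/4 × (1.42² − 0.773²) = 1.114 in^2
Swept volume V = A × L; t = V / Q = A·L / Q

t ≈ 3.86 s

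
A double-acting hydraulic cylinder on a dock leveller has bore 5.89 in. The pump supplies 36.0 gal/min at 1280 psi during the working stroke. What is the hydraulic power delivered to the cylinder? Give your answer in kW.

Hydraulic power = P × Q

W ≈ 20.0 kW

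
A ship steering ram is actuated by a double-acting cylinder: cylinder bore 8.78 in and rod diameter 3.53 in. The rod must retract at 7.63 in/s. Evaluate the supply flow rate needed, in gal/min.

Q ≈ 101 gal/min

Rod-side annular area A_ann = π/4 × (8.78² − 3.53²) = 50.76 in^2
Q = A × v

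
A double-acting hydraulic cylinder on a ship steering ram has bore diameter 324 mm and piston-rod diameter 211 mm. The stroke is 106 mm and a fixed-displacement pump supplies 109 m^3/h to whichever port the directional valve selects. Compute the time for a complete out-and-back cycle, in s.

Cap-side area A_cap = π/4 × (324 mm)² = 82450 mm^2
Rod-side annular area A_ann = π/4 × (324² − 211²) = 47480 mm^2
t_ext = A_cap·L/Q = 0.2886 s
t_ret = A_ann·L/Q = 0.1662 s
t_cycle = t_ext + t_ret

t ≈ 0.455 s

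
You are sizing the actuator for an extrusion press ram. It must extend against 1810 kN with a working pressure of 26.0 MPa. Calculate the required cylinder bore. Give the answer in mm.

Extension force acts on the full piston face: F = P × (π/4)D².
D = √(4F / (πP)) = √(4 × 1810 kN / (π × 26.0 MPa))

D ≈ 298 mm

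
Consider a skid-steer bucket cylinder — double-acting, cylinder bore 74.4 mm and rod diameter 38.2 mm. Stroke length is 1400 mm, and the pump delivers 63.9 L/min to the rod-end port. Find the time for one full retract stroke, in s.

t ≈ 4.21 s

Rod-side annular area A_ann = π/4 × (74.4² − 38.2²) = 3201 mm^2
Swept volume V = A × L; t = V / Q = A·L / Q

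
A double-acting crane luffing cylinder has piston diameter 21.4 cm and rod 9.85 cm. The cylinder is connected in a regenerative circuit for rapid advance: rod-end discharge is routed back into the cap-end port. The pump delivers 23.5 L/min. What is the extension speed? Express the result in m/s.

v ≈ 0.0514 m/s

In regeneration the rod-end outflow joins the pump flow into the cap end, so the net volume the pump must supply per unit advance equals the rod cross-section area.
Rod cross-section A_rod = π/4 × (9.85 cm)² = 76.20 cm^2
v = Q_pump / A_rod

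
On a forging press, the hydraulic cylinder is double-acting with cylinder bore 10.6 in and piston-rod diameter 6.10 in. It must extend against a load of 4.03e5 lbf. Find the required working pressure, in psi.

P ≈ 4570 psi

Cap-side area A_cap = π/4 × (10.6 in)² = 88.25 in^2
P = F / A = 4.03e5 lbf / A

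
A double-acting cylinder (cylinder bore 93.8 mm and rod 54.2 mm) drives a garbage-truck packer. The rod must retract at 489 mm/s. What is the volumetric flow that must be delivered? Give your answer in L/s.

Q ≈ 2.25 L/s

Rod-side annular area A_ann = π/4 × (93.8² − 54.2²) = 4603 mm^2
Q = A × v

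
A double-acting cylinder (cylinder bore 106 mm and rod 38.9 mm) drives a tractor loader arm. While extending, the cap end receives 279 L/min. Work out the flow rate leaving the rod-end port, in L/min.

Q_out ≈ 241 L/min

Cap-side area A_cap = π/4 × (106 mm)² = 8825 mm^2
Rod-side annular area A_ann = π/4 × (106² − 38.9²) = 7636 mm^2
Piston speed v = Q_in/A_cap; rod-end outflow Q_out = v × A_ann = Q_in × A_ann/A_cap.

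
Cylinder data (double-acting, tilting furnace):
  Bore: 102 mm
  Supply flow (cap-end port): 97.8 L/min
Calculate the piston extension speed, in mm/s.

v ≈ 199 mm/s

Cap-side area A_cap = π/4 × (102 mm)² = 8171 mm^2
v = Q / A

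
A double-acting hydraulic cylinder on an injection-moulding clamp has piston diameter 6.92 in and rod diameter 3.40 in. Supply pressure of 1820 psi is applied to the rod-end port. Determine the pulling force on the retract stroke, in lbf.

Rod-side annular area A_ann = π/4 × (6.92² − 3.40²) = 28.53 in^2
On retraction the pressure acts on the annular area (bore minus rod).
F = P × A_ann

F ≈ 51900 lbf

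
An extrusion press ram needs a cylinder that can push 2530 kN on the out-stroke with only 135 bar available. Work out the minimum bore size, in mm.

D ≈ 488 mm

Extension force acts on the full piston face: F = P × (π/4)D².
D = √(4F / (πP)) = √(4 × 2530 kN / (π × 135 bar))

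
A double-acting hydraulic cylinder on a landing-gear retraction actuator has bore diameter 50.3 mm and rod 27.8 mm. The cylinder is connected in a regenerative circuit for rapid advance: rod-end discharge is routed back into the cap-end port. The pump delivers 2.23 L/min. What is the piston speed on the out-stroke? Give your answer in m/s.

In regeneration the rod-end outflow joins the pump flow into the cap end, so the net volume the pump must supply per unit advance equals the rod cross-section area.
Rod cross-section A_rod = π/4 × (27.8 mm)² = 607.0 mm^2
v = Q_pump / A_rod

v ≈ 0.0612 m/s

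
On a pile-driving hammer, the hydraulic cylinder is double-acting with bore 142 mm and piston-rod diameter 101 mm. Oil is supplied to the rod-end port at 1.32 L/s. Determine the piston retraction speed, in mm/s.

Rod-side annular area A_ann = π/4 × (142² − 101²) = 7825 mm^2
Flow into the rod-end port fills the annular volume.
v = Q / A

v ≈ 169 mm/s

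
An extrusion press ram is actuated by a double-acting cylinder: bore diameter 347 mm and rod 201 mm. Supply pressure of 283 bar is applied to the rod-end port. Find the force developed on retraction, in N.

Rod-side annular area A_ann = π/4 × (347² − 201²) = 62840 mm^2
On retraction the pressure acts on the annular area (bore minus rod).
F = P × A_ann

F ≈ 1.78e6 N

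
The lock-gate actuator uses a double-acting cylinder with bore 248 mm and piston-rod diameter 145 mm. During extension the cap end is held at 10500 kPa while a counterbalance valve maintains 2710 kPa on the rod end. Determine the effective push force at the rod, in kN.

F ≈ 421 kN

Cap-side area A_cap = π/4 × (248 mm)² = 48310 mm^2
Rod-side annular area A_ann = π/4 × (248² − 145²) = 31790 mm^2
Net thrust = P_cap·A_cap − P_rod·A_ann = 507.2 kN − 86.16 kN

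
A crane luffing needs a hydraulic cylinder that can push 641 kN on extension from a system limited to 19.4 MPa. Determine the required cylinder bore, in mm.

D ≈ 205 mm

Extension force acts on the full piston face: F = P × (π/4)D².
D = √(4F / (πP)) = √(4 × 641 kN / (π × 19.4 MPa))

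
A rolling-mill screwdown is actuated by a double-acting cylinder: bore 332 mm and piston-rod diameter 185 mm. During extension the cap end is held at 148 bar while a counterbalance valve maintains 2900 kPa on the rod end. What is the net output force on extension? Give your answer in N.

F ≈ 1.11e6 N

Cap-side area A_cap = π/4 × (332 mm)² = 86570 mm^2
Rod-side annular area A_ann = π/4 × (332² − 185²) = 59690 mm^2
Net thrust = P_cap·A_cap − P_rod·A_ann = 1.281e6 N − 1.731e5 N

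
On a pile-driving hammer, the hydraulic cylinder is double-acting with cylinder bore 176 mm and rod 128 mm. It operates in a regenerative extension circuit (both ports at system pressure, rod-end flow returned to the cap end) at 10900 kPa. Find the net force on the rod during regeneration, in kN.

With equal pressure on both faces, forces on the annular region cancel; the net push is pressure × rod cross-section.
Rod cross-section A_rod = π/4 × (128 mm)² = 12870 mm^2
F = P × A_rod

F ≈ 140 kN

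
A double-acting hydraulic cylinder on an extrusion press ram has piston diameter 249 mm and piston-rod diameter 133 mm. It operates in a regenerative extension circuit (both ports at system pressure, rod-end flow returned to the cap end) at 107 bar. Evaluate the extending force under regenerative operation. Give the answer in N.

F ≈ 1.49e5 N

With equal pressure on both faces, forces on the annular region cancel; the net push is pressure × rod cross-section.
Rod cross-section A_rod = π/4 × (133 mm)² = 13890 mm^2
F = P × A_rod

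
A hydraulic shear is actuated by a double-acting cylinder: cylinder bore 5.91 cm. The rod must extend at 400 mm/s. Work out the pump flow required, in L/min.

Cap-side area A_cap = π/4 × (5.91 cm)² = 27.43 cm^2
Q = A × v

Q ≈ 65.8 L/min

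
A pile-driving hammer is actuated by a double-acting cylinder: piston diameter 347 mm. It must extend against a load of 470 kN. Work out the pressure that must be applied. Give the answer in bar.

Cap-side area A_cap = π/4 × (347 mm)² = 94570 mm^2
P = F / A = 470 kN / A

P ≈ 49.7 bar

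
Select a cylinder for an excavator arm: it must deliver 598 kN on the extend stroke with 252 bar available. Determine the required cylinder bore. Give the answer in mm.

D ≈ 174 mm

Extension force acts on the full piston face: F = P × (π/4)D².
D = √(4F / (πP)) = √(4 × 598 kN / (π × 252 bar))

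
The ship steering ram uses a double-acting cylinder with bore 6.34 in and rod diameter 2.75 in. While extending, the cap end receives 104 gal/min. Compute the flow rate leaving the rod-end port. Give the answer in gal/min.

Cap-side area A_cap = π/4 × (6.34 in)² = 31.57 in^2
Rod-side annular area A_ann = π/4 × (6.34² − 2.75²) = 25.63 in^2
Piston speed v = Q_in/A_cap; rod-end outflow Q_out = v × A_ann = Q_in × A_ann/A_cap.

Q_out ≈ 84.4 gal/min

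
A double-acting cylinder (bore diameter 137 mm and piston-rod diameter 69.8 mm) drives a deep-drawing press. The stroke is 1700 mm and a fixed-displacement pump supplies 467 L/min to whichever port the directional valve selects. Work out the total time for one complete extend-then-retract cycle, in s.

t ≈ 5.60 s

Cap-side area A_cap = π/4 × (137 mm)² = 14740 mm^2
Rod-side annular area A_ann = π/4 × (137² − 69.8²) = 10910 mm^2
t_ext = A_cap·L/Q = 3.220 s
t_ret = A_ann·L/Q = 2.384 s
t_cycle = t_ext + t_ret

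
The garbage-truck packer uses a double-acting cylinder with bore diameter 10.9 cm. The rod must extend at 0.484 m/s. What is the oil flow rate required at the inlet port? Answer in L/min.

Q ≈ 271 L/min

Cap-side area A_cap = π/4 × (10.9 cm)² = 93.31 cm^2
Q = A × v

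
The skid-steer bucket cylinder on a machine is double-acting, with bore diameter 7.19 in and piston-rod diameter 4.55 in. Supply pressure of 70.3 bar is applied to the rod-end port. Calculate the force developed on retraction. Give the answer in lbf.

Rod-side annular area A_ann = π/4 × (7.19² − 4.55²) = 24.34 in^2
On retraction the pressure acts on the annular area (bore minus rod).
F = P × A_ann

F ≈ 24800 lbf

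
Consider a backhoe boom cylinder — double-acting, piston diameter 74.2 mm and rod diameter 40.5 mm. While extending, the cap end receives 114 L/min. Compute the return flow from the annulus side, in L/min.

Q_out ≈ 80.0 L/min

Cap-side area A_cap = π/4 × (74.2 mm)² = 4324 mm^2
Rod-side annular area A_ann = π/4 × (74.2² − 40.5²) = 3036 mm^2
Piston speed v = Q_in/A_cap; rod-end outflow Q_out = v × A_ann = Q_in × A_ann/A_cap.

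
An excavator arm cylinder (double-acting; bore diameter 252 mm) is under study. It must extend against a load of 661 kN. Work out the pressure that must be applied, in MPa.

P ≈ 13.3 MPa

Cap-side area A_cap = π/4 × (252 mm)² = 49880 mm^2
P = F / A = 661 kN / A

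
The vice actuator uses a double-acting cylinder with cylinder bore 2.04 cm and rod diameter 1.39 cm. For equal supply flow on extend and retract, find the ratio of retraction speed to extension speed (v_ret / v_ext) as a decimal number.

Cap-side area A_cap = π/4 × (2.04 cm)² = 3.269 cm^2
Rod-side annular area A_ann = π/4 × (2.04² − 1.39²) = 1.751 cm^2
For equal Q, v ∝ 1/A, so v_ret/v_ext = A_cap/A_ann.

v_ret/v_ext ≈ 1.87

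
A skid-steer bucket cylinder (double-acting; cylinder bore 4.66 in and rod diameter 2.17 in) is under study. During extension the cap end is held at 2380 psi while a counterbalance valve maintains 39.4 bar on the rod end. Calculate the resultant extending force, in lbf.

Cap-side area A_cap = π/4 × (4.66 in)² = 17.06 in^2
Rod-side annular area A_ann = π/4 × (4.66² − 2.17²) = 13.36 in^2
Net thrust = P_cap·A_cap − P_rod·A_ann = 40590 lbf − 7633 lbf

F ≈ 33000 lbf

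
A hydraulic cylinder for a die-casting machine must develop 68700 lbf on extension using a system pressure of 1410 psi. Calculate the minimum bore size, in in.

Extension force acts on the full piston face: F = P × (π/4)D².
D = √(4F / (πP)) = √(4 × 68700 lbf / (π × 1410 psi))

D ≈ 7.88 in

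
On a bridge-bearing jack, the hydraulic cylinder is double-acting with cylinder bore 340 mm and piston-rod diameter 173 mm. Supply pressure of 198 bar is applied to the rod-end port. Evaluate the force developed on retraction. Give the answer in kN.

F ≈ 1330 kN

Rod-side annular area A_ann = π/4 × (340² − 173²) = 67290 mm^2
On retraction the pressure acts on the annular area (bore minus rod).
F = P × A_ann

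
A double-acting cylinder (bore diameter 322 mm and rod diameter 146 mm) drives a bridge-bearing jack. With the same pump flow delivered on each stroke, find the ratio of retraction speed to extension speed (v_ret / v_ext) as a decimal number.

Cap-side area A_cap = π/4 × (322 mm)² = 81430 mm^2
Rod-side annular area A_ann = π/4 × (322² − 146²) = 64690 mm^2
For equal Q, v ∝ 1/A, so v_ret/v_ext = A_cap/A_ann.

v_ret/v_ext ≈ 1.26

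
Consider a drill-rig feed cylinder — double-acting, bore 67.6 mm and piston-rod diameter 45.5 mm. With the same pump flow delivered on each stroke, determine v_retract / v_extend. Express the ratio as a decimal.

v_ret/v_ext ≈ 1.83

Cap-side area A_cap = π/4 × (67.6 mm)² = 3589 mm^2
Rod-side annular area A_ann = π/4 × (67.6² − 45.5²) = 1963 mm^2
For equal Q, v ∝ 1/A, so v_ret/v_ext = A_cap/A_ann.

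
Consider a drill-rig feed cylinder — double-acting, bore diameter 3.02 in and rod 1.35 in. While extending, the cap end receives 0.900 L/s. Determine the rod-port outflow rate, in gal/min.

Q_out ≈ 11.4 gal/min

Cap-side area A_cap = π/4 × (3.02 in)² = 7.163 in^2
Rod-side annular area A_ann = π/4 × (3.02² − 1.35²) = 5.732 in^2
Piston speed v = Q_in/A_cap; rod-end outflow Q_out = v × A_ann = Q_in × A_ann/A_cap.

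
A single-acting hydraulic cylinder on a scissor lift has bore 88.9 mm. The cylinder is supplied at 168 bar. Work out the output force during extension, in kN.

Cap-side area A_cap = π/4 × (88.9 mm)² = 6207 mm^2
F = P × A_cap = 168 bar × A_cap

F ≈ 104 kN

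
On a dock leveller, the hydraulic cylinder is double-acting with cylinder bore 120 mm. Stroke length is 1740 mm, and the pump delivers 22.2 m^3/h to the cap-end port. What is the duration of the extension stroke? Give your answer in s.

Cap-side area A_cap = π/4 × (120 mm)² = 11310 mm^2
Swept volume V = A × L; t = V / Q = A·L / Q

t ≈ 3.19 s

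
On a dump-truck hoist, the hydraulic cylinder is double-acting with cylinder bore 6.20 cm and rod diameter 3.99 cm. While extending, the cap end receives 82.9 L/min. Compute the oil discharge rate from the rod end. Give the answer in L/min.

Cap-side area A_cap = π/4 × (6.20 cm)² = 30.19 cm^2
Rod-side annular area A_ann = π/4 × (6.20² − 3.99²) = 17.69 cm^2
Piston speed v = Q_in/A_cap; rod-end outflow Q_out = v × A_ann = Q_in × A_ann/A_cap.

Q_out ≈ 48.6 L/min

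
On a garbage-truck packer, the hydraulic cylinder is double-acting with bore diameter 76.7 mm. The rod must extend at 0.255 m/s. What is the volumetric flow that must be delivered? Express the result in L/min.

Cap-side area A_cap = π/4 × (76.7 mm)² = 4620 mm^2
Q = A × v

Q ≈ 70.7 L/min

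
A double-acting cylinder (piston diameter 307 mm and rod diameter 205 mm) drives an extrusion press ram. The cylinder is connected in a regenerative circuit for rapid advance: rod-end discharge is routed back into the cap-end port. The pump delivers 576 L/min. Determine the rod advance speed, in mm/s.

v ≈ 291 mm/s

In regeneration the rod-end outflow joins the pump flow into the cap end, so the net volume the pump must supply per unit advance equals the rod cross-section area.
Rod cross-section A_rod = π/4 × (205 mm)² = 33010 mm^2
v = Q_pump / A_rod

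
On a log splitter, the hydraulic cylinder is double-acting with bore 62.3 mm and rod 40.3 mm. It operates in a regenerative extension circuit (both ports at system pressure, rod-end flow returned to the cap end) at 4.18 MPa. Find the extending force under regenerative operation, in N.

With equal pressure on both faces, forces on the annular region cancel; the net push is pressure × rod cross-section.
Rod cross-section A_rod = π/4 × (40.3 mm)² = 1276 mm^2
F = P × A_rod

F ≈ 5330 N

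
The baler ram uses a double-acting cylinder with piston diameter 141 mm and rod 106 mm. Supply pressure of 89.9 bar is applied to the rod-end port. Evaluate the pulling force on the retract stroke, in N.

F ≈ 61000 N

Rod-side annular area A_ann = π/4 × (141² − 106²) = 6790 mm^2
On retraction the pressure acts on the annular area (bore minus rod).
F = P × A_ann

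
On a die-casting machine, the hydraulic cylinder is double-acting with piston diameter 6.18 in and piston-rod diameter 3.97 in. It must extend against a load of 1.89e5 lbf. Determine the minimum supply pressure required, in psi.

P ≈ 6300 psi

Cap-side area A_cap = π/4 × (6.18 in)² = 30.00 in^2
P = F / A = 1.89e5 lbf / A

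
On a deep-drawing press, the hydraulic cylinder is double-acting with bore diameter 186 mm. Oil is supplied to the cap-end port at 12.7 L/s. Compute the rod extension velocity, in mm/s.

Cap-side area A_cap = π/4 × (186 mm)² = 27170 mm^2
v = Q / A

v ≈ 467 mm/s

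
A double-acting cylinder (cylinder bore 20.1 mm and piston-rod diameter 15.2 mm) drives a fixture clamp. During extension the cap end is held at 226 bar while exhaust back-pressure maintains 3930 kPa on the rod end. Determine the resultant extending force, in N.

F ≈ 6640 N

Cap-side area A_cap = π/4 × (20.1 mm)² = 317.3 mm^2
Rod-side annular area A_ann = π/4 × (20.1² − 15.2²) = 135.9 mm^2
Net thrust = P_cap·A_cap − P_rod·A_ann = 7171 N − 533.9 N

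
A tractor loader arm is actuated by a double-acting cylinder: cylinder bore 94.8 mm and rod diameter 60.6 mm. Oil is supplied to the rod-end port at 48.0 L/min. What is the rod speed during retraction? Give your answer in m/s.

v ≈ 0.192 m/s

Rod-side annular area A_ann = π/4 × (94.8² − 60.6²) = 4174 mm^2
Flow into the rod-end port fills the annular volume.
v = Q / A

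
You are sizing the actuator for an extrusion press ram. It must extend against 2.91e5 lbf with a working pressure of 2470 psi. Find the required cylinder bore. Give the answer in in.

D ≈ 12.2 in

Extension force acts on the full piston face: F = P × (π/4)D².
D = √(4F / (πP)) = √(4 × 2.91e5 lbf / (π × 2470 psi))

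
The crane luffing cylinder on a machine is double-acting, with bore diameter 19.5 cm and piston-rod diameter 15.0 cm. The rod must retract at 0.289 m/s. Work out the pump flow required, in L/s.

Rod-side annular area A_ann = π/4 × (19.5² − 15.0²) = 121.9 cm^2
Q = A × v

Q ≈ 3.52 L/s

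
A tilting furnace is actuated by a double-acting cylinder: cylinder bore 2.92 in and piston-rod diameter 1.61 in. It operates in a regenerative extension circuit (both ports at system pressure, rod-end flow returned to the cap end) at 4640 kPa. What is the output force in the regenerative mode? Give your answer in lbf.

F ≈ 1370 lbf

With equal pressure on both faces, forces on the annular region cancel; the net push is pressure × rod cross-section.
Rod cross-section A_rod = π/4 × (1.61 in)² = 2.036 in^2
F = P × A_rod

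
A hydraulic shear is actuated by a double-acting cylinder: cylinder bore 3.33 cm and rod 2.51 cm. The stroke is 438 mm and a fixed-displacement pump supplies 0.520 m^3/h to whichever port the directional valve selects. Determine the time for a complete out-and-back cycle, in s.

t ≈ 3.78 s

Cap-side area A_cap = π/4 × (3.33 cm)² = 8.709 cm^2
Rod-side annular area A_ann = π/4 × (3.33² − 2.51²) = 3.761 cm^2
t_ext = A_cap·L/Q = 2.641 s
t_ret = A_ann·L/Q = 1.140 s
t_cycle = t_ext + t_ret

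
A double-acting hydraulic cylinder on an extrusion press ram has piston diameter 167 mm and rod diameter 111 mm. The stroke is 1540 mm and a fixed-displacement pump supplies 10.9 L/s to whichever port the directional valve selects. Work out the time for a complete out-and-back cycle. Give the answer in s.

t ≈ 4.82 s

Cap-side area A_cap = π/4 × (167 mm)² = 21900 mm^2
Rod-side annular area A_ann = π/4 × (167² − 111²) = 12230 mm^2
t_ext = A_cap·L/Q = 3.095 s
t_ret = A_ann·L/Q = 1.727 s
t_cycle = t_ext + t_ret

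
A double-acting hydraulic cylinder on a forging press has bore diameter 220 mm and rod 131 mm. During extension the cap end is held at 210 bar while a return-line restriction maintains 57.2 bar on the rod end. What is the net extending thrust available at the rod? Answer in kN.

F ≈ 658 kN

Cap-side area A_cap = π/4 × (220 mm)² = 38010 mm^2
Rod-side annular area A_ann = π/4 × (220² − 131²) = 24540 mm^2
Net thrust = P_cap·A_cap − P_rod·A_ann = 798.3 kN − 140.3 kN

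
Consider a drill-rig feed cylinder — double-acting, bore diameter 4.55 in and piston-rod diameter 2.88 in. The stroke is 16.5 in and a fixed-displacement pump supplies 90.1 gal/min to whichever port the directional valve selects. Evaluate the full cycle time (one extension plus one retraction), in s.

t ≈ 1.24 s

Cap-side area A_cap = π/4 × (4.55 in)² = 16.26 in^2
Rod-side annular area A_ann = π/4 × (4.55² − 2.88²) = 9.745 in^2
t_ext = A_cap·L/Q = 0.7734 s
t_ret = A_ann·L/Q = 0.4635 s
t_cycle = t_ext + t_ret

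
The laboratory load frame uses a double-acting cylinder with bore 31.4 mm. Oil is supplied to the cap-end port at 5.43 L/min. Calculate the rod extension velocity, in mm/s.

v ≈ 117 mm/s

Cap-side area A_cap = π/4 × (31.4 mm)² = 774.4 mm^2
v = Q / A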